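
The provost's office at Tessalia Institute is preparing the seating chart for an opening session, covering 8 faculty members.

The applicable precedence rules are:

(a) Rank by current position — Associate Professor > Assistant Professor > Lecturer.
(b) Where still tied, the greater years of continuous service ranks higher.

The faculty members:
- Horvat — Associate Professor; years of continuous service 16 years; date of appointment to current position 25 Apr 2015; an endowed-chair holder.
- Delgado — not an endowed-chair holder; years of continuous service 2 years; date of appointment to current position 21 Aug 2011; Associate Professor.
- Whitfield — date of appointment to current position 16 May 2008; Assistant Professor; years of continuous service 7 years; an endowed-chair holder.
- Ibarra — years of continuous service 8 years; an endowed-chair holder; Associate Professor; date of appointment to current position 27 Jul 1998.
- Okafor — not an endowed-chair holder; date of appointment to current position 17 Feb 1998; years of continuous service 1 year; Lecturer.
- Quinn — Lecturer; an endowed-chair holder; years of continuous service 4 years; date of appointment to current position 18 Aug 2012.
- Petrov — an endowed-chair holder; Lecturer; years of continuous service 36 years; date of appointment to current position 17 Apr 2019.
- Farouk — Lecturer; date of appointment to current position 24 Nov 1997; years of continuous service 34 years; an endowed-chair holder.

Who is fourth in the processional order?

Whitfield

By current position: Horvat, Ibarra and Delgado (Associate Professor); then Whitfield (Assistant Professor); then Petrov, Farouk, Quinn and Okafor (Lecturer).
Among Horvat, Ibarra and Delgado, by years of continuous service (higher first): Horvat (16 years) before Ibarra (8 years) before Delgado (2 years).
Among Petrov, Farouk, Quinn and Okafor, by years of continuous service (higher first): Petrov (36 years) before Farouk (34 years) before Quinn (4 years) before Okafor (1 year).
Order: Horvat, Ibarra, Delgado, Whitfield, Petrov, Farouk, Quinn, Okafor.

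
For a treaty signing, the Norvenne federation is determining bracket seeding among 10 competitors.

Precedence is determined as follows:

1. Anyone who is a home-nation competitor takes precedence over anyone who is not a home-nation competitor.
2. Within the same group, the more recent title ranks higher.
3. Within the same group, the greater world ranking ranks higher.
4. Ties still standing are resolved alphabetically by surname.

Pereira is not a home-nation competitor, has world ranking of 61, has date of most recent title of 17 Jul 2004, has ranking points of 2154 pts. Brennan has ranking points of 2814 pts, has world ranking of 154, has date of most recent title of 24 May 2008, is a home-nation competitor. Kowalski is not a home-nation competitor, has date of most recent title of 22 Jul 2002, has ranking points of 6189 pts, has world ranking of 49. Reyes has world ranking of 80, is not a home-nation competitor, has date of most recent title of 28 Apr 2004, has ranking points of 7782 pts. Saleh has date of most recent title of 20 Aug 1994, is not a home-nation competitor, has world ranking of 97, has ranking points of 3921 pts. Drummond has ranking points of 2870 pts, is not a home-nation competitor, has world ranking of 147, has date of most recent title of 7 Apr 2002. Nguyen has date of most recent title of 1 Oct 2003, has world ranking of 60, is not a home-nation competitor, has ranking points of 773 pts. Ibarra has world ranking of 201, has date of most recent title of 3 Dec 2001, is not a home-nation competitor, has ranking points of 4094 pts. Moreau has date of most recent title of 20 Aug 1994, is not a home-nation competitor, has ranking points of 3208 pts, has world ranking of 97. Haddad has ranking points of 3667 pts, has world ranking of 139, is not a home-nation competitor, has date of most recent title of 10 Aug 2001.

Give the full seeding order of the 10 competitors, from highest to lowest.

Brennan, Pereira, Reyes, Nguyen, Kowalski, Drummond, Ibarra, Haddad, Moreau, Saleh

By the first rule: Brennan (a home-nation competitor); then Pereira, Reyes, Nguyen, Kowalski, Drummond, Ibarra, Haddad, Moreau and Saleh (each not a home-nation competitor).
Among Pereira, Reyes, Nguyen, Kowalski, Drummond, Ibarra, Haddad, Moreau and Saleh, by date of most recent title (later first): Pereira (17 Jul 2004) before Reyes (28 Apr 2004) before Nguyen (1 Oct 2003) before Kowalski (22 Jul 2002) before Drummond (7 Apr 2002) before Ibarra (3 Dec 2001) before Haddad (10 Aug 2001) before Moreau and Saleh (20 Aug 1994).
Moreau and Saleh both have world ranking 97, so the next rule applies.
Among Moreau and Saleh, alphabetically by surname: Moreau before Saleh.
Full order: Brennan, Pereira, Reyes, Nguyen, Kowalski, Drummond, Ibarra, Haddad, Moreau, Saleh.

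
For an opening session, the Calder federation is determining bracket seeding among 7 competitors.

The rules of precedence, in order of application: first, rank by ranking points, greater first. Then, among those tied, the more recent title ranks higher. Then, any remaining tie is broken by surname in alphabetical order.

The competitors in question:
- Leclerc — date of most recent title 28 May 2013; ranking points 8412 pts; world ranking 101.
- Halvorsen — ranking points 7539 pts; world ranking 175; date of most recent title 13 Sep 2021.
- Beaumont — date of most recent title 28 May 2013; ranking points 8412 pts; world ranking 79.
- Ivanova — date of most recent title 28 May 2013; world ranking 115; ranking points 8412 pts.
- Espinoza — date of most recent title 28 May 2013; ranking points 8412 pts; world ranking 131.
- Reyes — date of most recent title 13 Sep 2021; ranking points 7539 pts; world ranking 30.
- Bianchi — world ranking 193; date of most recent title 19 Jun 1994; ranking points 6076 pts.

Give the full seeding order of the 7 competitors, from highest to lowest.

Beaumont, Espinoza, Ivanova, Leclerc, Halvorsen, Reyes, Bianchi

By ranking points (higher first): Beaumont, Espinoza, Ivanova and Leclerc (each 8412 pts); then Halvorsen and Reyes (both 7539 pts); then Bianchi (6076 pts).
Beaumont, Espinoza, Ivanova and Leclerc all have date of most recent title 28 May 2013, so the next rule applies.
Among Beaumont, Espinoza, Ivanova and Leclerc, alphabetically by surname: Beaumont before Espinoza before Ivanova before Leclerc.
Halvorsen and Reyes both have date of most recent title 13 Sep 2021, so the next rule applies.
Among Halvorsen and Reyes, alphabetically by surname: Halvorsen before Reyes.
Full order: Beaumont, Espinoza, Ivanova, Leclerc, Halvorsen, Reyes, Bianchi.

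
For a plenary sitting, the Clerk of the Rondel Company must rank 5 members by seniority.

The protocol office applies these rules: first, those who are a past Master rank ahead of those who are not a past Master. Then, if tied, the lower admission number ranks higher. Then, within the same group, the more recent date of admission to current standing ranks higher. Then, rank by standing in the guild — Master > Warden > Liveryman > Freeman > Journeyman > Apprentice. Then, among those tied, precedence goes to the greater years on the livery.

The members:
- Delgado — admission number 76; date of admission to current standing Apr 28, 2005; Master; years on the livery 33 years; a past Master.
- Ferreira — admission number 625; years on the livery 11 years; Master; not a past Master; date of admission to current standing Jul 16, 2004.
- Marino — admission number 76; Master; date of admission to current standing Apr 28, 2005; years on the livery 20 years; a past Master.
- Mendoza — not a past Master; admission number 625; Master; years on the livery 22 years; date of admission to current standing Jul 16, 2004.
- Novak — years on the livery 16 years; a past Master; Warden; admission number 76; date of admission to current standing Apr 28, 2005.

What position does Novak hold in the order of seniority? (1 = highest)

By the first rule: Delgado, Marino and Novak (each a past Master); then Mendoza and Ferreira (both not a past Master).
Delgado, Marino and Novak all have admission number 76, so the next rule applies.
Delgado, Marino and Novak all have date of admission to current standing Apr 28, 2005, so the next rule applies.
Among Delgado, Marino and Novak, by standing in the guild: Delgado and Marino (Master) before Novak (Warden).
Among Delgado and Marino, by years on the livery (higher first): Delgado (33 years) before Marino (20 years).
Mendoza and Ferreira both have admission number 625, so the next rule applies.
Mendoza and Ferreira both have date of admission to current standing Jul 16, 2004, so the next rule applies.
Mendoza and Ferreira are each Master, so the next rule applies.
Among Mendoza and Ferreira, by years on the livery (higher first): Mendoza (22 years) before Ferreira (11 years).
Order: Delgado, Marino, Novak, Mendoza, Ferreira. So position 3.

3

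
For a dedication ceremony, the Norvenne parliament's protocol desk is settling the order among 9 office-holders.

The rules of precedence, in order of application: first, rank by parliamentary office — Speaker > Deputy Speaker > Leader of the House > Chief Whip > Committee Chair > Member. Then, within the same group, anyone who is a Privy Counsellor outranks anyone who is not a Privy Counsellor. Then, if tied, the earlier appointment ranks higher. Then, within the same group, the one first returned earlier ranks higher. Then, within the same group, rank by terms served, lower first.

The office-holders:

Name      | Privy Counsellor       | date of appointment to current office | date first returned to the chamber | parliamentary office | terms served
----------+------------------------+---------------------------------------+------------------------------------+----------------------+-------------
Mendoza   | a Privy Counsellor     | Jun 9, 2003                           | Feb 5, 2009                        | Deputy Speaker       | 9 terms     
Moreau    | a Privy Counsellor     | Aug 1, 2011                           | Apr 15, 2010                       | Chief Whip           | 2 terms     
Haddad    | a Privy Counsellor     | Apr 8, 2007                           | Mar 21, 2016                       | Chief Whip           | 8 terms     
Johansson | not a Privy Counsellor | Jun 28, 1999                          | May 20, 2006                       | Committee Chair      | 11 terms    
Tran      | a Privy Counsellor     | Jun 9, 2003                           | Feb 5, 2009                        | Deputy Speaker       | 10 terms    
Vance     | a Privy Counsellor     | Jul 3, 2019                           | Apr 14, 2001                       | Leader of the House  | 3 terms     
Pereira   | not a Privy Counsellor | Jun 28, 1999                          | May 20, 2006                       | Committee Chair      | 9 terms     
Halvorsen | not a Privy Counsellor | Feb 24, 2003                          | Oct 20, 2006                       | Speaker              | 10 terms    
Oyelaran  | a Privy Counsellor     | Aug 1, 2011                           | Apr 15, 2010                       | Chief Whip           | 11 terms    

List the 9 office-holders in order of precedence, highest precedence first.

By parliamentary office: Halvorsen (Speaker); then Mendoza and Tran (Deputy Speaker); then Vance (Leader of the House); then Haddad, Moreau and Oyelaran (Chief Whip); then Pereira and Johansson (Committee Chair).
Mendoza and Tran are each a Privy Counsellor, so the next rule applies.
Mendoza and Tran both have date of appointment to current office Jun 9, 2003, so the next rule applies.
Mendoza and Tran both have date first returned to the chamber Feb 5, 2009, so the next rule applies.
Among Mendoza and Tran, by terms served (lower first): Mendoza (9 terms) before Tran (10 terms).
Haddad, Moreau and Oyelaran are each a Privy Counsellor, so the next rule applies.
Among Haddad, Moreau and Oyelaran, by date of appointment to current office (earlier first): Haddad (Apr 8, 2007) before Moreau and Oyelaran (Aug 1, 2011).
Moreau and Oyelaran both have date first returned to the chamber Apr 15, 2010, so the next rule applies.
Among Moreau and Oyelaran, by terms served (lower first): Moreau (2 terms) before Oyelaran (11 terms).
Pereira and Johansson are each not a Privy Counsellor, so the next rule applies.
Pereira and Johansson both have date of appointment to current office Jun 28, 1999, so the next rule applies.
Pereira and Johansson both have date first returned to the chamber May 20, 2006, so the next rule applies.
Among Pereira and Johansson, by terms served (lower first): Pereira (9 terms) before Johansson (11 terms).
Full order: Halvorsen, Mendoza, Tran, Vance, Haddad, Moreau, Oyelaran, Pereira, Johansson.

Halvorsen, Mendoza, Tran, Vance, Haddad, Moreau, Oyelaran, Pereira, Johansson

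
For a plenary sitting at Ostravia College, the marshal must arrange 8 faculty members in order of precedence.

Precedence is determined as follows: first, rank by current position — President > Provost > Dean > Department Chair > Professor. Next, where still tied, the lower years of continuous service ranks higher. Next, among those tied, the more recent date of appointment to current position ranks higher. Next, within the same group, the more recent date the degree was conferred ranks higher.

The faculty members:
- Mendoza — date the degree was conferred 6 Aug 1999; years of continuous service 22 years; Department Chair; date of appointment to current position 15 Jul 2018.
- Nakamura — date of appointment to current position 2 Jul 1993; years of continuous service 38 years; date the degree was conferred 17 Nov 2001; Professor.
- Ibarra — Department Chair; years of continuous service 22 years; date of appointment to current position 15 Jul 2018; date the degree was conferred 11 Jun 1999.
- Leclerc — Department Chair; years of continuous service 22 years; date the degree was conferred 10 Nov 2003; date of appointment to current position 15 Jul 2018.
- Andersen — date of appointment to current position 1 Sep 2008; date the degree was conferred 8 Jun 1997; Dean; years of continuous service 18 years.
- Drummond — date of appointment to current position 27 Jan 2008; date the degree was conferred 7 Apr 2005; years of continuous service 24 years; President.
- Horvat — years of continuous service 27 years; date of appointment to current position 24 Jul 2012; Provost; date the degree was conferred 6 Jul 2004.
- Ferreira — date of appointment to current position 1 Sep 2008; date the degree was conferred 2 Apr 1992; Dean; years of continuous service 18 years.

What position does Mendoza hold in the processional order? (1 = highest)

6

By current position: Drummond (President); then Horvat (Provost); then Andersen and Ferreira (Dean); then Leclerc, Mendoza and Ibarra (Department Chair); then Nakamura (Professor).
Andersen and Ferreira both have years of continuous service 18 years, so the next rule applies.
Andersen and Ferreira both have date of appointment to current position 1 Sep 2008, so the next rule applies.
Among Andersen and Ferreira, by date the degree was conferred (later first): Andersen (8 Jun 1997) before Ferreira (2 Apr 1992).
Leclerc, Mendoza and Ibarra all have years of continuous service 22 years, so the next rule applies.
Leclerc, Mendoza and Ibarra all have date of appointment to current position 15 Jul 2018, so the next rule applies.
Among Leclerc, Mendoza and Ibarra, by date the degree was conferred (later first): Leclerc (10 Nov 2003) before Mendoza (6 Aug 1999) before Ibarra (11 Jun 1999).
Order: Drummond, Horvat, Andersen, Ferreira, Leclerc, Mendoza, Ibarra, Nakamura. So position 6.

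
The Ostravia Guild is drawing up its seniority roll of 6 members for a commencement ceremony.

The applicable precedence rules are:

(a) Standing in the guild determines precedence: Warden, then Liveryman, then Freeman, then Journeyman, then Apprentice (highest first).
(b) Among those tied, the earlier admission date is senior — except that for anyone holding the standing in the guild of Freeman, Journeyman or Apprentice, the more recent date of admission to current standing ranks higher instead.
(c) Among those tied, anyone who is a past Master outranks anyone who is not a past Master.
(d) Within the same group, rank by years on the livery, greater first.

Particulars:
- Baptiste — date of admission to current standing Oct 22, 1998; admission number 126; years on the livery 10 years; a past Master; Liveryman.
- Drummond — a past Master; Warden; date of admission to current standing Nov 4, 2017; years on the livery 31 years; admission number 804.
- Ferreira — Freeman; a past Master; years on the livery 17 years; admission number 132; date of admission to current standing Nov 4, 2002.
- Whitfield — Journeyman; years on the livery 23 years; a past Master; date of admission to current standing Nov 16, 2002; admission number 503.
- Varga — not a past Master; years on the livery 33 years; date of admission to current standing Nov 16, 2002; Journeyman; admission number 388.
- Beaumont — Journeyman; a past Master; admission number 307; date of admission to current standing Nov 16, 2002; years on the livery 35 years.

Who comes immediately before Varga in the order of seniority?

Whitfield

By standing in the guild: Drummond (Warden); then Baptiste (Liveryman); then Ferreira (Freeman); then Beaumont, Whitfield and Varga (Journeyman).
Beaumont, Whitfield and Varga all have date of admission to current standing Nov 16, 2002, so the next rule applies.
Among Beaumont, Whitfield and Varga, a past Master before not a past Master: Beaumont and Whitfield (a past Master) before Varga (not a past Master).
Among Beaumont and Whitfield, by years on the livery (higher first): Beaumont (35 years) before Whitfield (23 years).
Order: Drummond, Baptiste, Ferreira, Beaumont, Whitfield, Varga.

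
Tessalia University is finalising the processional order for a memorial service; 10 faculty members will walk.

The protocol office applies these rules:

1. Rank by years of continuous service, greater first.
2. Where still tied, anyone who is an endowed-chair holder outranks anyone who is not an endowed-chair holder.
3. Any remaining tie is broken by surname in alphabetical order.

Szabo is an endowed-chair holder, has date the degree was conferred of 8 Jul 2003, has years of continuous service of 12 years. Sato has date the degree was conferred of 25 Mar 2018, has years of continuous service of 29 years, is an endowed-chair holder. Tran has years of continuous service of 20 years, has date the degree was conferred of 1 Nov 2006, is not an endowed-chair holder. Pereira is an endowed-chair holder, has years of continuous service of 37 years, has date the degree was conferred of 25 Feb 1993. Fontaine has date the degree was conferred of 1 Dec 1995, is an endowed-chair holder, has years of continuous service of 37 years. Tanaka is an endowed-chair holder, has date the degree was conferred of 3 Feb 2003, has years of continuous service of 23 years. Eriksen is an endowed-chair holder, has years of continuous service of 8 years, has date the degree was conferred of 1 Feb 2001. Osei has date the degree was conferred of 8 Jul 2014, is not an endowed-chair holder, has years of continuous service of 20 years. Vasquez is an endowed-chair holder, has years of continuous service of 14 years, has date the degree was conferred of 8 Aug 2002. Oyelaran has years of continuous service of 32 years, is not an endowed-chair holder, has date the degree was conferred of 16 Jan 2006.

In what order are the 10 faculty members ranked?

By years of continuous service (higher first): Fontaine and Pereira (both 37 years); then Oyelaran (32 years); then Sato (29 years); then Tanaka (23 years); then Osei and Tran (both 20 years); then Vasquez (14 years); then Szabo (12 years); then Eriksen (8 years).
Fontaine and Pereira are each an endowed-chair holder, so the next rule applies.
Among Fontaine and Pereira, alphabetically by surname: Fontaine before Pereira.
Osei and Tran are each not an endowed-chair holder, so the next rule applies.
Among Osei and Tran, alphabetically by surname: Osei before Tran.
Full order: Fontaine, Pereira, Oyelaran, Sato, Tanaka, Osei, Tran, Vasquez, Szabo, Eriksen.

Fontaine, Pereira, Oyelaran, Sato, Tanaka, Osei, Tran, Vasquez, Szabo, Eriksen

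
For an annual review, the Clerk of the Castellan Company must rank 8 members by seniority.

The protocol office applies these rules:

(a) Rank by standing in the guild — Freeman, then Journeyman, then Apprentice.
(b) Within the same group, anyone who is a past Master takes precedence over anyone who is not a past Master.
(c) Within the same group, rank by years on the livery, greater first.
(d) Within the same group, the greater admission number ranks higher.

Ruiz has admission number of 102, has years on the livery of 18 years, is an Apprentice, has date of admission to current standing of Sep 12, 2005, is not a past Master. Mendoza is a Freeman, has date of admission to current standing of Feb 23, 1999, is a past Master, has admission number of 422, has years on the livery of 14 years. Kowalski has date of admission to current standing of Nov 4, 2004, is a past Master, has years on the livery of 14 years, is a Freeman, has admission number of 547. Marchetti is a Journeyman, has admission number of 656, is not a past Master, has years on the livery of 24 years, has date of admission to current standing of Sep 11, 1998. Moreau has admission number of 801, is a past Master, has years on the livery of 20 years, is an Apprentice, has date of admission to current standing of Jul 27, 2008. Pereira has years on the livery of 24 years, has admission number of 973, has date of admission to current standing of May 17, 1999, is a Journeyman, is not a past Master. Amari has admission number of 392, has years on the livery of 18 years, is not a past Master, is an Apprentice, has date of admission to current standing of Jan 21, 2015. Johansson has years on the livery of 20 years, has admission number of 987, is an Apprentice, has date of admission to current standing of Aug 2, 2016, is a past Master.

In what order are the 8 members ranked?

By standing in the guild: Kowalski and Mendoza (Freeman); then Pereira and Marchetti (Journeyman); then Johansson, Moreau, Amari and Ruiz (Apprentice).
Kowalski and Mendoza are each a past Master, so the next rule applies.
Kowalski and Mendoza both have years on the livery 14 years, so the next rule applies.
Among Kowalski and Mendoza, by admission number (higher first): Kowalski (547) before Mendoza (422).
Pereira and Marchetti are each not a past Master, so the next rule applies.
Pereira and Marchetti both have years on the livery 24 years, so the next rule applies.
Among Pereira and Marchetti, by admission number (higher first): Pereira (973) before Marchetti (656).
Among Johansson, Moreau, Amari and Ruiz, a past Master before not a past Master: Johansson and Moreau (a past Master) before Amari and Ruiz (not a past Master).
Johansson and Moreau both have years on the livery 20 years, so the next rule applies.
Among Johansson and Moreau, by admission number (higher first): Johansson (987) before Moreau (801).
Amari and Ruiz both have years on the livery 18 years, so the next rule applies.
Among Amari and Ruiz, by admission number (higher first): Amari (392) before Ruiz (102).
Full order: Kowalski, Mendoza, Pereira, Marchetti, Johansson, Moreau, Amari, Ruiz.

Kowalski, Mendoza, Pereira, Marchetti, Johansson, Moreau, Amari, Ruiz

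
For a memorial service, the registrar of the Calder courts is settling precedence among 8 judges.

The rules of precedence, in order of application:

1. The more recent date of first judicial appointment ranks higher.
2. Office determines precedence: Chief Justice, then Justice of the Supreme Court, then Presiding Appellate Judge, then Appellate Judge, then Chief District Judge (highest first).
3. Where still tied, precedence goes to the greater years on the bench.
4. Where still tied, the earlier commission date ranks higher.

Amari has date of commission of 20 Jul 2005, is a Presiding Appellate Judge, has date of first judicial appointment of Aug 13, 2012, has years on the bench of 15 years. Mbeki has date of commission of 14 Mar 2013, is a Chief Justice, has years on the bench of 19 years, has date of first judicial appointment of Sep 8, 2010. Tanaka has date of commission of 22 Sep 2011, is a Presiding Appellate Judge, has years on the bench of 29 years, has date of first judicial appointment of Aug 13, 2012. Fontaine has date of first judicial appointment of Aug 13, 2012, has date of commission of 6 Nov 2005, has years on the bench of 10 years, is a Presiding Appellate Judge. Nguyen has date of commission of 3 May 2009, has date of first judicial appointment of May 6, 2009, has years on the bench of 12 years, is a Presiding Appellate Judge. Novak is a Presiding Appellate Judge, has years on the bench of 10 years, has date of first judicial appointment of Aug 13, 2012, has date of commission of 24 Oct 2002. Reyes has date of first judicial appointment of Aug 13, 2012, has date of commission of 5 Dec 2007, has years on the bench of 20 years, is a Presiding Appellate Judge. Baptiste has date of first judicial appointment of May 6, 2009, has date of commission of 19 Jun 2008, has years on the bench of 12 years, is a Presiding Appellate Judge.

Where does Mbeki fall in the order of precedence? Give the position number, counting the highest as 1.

By date of first judicial appointment (later first): Tanaka, Reyes, Amari, Novak and Fontaine (each Aug 13, 2012); then Mbeki (Sep 8, 2010); then Baptiste and Nguyen (both May 6, 2009).
Tanaka, Reyes, Amari, Novak and Fontaine are each Presiding Appellate Judge, so the next rule applies.
Among Tanaka, Reyes, Amari, Novak and Fontaine, by years on the bench (higher first): Tanaka (29 years) before Reyes (20 years) before Amari (15 years) before Novak and Fontaine (10 years).
Among Novak and Fontaine, by date of commission (earlier first): Novak (24 Oct 2002) before Fontaine (6 Nov 2005).
Baptiste and Nguyen are each Presiding Appellate Judge, so the next rule applies.
Baptiste and Nguyen both have years on the bench 12 years, so the next rule applies.
Among Baptiste and Nguyen, by date of commission (earlier first): Baptiste (19 Jun 2008) before Nguyen (3 May 2009).
Order: Tanaka, Reyes, Amari, Novak, Fontaine, Mbeki, Baptiste, Nguyen. So position 6.

6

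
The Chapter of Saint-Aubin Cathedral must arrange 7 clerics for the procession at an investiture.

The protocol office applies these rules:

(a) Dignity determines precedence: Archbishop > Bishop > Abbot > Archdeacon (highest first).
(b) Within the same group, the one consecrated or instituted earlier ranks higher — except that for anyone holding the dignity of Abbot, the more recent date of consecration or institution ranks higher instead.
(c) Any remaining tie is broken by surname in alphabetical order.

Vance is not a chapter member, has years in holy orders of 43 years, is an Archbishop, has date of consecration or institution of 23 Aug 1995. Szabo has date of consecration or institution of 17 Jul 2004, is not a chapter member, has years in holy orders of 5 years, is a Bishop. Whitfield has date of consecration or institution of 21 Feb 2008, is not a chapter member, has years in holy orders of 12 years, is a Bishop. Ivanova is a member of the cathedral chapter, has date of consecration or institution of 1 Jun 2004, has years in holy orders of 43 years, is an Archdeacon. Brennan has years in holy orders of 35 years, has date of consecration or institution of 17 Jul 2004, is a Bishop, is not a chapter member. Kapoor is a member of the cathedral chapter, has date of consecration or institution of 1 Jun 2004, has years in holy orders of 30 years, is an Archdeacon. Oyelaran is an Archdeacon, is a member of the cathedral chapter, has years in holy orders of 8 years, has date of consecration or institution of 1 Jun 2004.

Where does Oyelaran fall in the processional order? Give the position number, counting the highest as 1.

7

By dignity: Vance (Archbishop); then Brennan, Szabo and Whitfield (Bishop); then Ivanova, Kapoor and Oyelaran (Archdeacon).
Among Brennan, Szabo and Whitfield, by date of consecration or institution (earlier first): Brennan and Szabo (17 Jul 2004) before Whitfield (21 Feb 2008).
Among Brennan and Szabo, alphabetically by surname: Brennan before Szabo.
Ivanova, Kapoor and Oyelaran all have date of consecration or institution 1 Jun 2004, so the next rule applies.
Among Ivanova, Kapoor and Oyelaran, alphabetically by surname: Ivanova before Kapoor before Oyelaran.
Order: Vance, Brennan, Szabo, Whitfield, Ivanova, Kapoor, Oyelaran. So position 7.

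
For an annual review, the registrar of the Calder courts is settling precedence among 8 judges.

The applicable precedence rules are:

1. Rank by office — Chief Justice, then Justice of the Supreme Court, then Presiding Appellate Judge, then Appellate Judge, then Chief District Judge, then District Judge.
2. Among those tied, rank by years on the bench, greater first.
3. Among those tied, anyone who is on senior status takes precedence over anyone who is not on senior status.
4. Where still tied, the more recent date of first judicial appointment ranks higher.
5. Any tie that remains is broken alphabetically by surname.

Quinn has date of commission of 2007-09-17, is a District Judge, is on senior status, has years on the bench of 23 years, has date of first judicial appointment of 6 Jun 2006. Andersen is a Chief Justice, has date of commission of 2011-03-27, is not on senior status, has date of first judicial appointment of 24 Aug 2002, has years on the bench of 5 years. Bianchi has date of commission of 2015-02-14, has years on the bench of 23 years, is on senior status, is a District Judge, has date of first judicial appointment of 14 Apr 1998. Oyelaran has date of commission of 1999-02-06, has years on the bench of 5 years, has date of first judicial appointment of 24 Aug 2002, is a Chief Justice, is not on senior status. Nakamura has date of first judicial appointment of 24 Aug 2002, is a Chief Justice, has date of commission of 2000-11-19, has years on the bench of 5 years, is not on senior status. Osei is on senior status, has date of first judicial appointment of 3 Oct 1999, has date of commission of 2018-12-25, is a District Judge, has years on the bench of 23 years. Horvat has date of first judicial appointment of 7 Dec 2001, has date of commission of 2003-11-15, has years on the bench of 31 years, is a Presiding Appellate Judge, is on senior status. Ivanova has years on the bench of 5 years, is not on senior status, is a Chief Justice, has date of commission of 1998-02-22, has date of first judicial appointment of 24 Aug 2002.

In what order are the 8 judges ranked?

By office: Andersen, Ivanova, Nakamura and Oyelaran (Chief Justice); then Horvat (Presiding Appellate Judge); then Quinn, Osei and Bianchi (District Judge).
Andersen, Ivanova, Nakamura and Oyelaran all have years on the bench 5 years, so the next rule applies.
Andersen, Ivanova, Nakamura and Oyelaran are each not on senior status, so the next rule applies.
Andersen, Ivanova, Nakamura and Oyelaran all have date of first judicial appointment 24 Aug 2002, so the next rule applies.
Among Andersen, Ivanova, Nakamura and Oyelaran, alphabetically by surname: Andersen before Ivanova before Nakamura before Oyelaran.
Quinn, Osei and Bianchi all have years on the bench 23 years, so the next rule applies.
Quinn, Osei and Bianchi are each on senior status, so the next rule applies.
Among Quinn, Osei and Bianchi, by date of first judicial appointment (later first): Quinn (6 Jun 2006) before Osei (3 Oct 1999) before Bianchi (14 Apr 1998).
Full order: Andersen, Ivanova, Nakamura, Oyelaran, Horvat, Quinn, Osei, Bianchi.

Andersen, Ivanova, Nakamura, Oyelaran, Horvat, Quinn, Osei, Bianchi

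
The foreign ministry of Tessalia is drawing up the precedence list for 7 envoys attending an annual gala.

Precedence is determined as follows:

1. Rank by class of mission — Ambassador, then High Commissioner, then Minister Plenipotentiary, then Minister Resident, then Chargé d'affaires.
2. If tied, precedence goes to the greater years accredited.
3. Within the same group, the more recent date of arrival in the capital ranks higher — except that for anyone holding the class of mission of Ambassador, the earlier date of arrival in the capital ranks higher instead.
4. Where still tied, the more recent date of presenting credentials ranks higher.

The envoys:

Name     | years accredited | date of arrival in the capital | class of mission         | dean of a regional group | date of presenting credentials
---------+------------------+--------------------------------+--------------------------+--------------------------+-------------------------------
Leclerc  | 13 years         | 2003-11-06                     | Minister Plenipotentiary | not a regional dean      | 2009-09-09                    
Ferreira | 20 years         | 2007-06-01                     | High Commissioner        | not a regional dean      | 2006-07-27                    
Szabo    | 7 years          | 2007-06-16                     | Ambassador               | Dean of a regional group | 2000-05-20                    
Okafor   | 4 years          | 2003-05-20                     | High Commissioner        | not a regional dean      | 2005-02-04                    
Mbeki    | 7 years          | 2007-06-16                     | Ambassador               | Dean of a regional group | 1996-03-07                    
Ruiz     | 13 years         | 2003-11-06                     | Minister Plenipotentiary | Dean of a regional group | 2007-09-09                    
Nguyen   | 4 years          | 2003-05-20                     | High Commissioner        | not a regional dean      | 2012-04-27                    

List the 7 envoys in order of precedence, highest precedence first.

Szabo, Mbeki, Ferreira, Nguyen, Okafor, Leclerc, Ruiz

By class of mission: Szabo and Mbeki (Ambassador); then Ferreira, Nguyen and Okafor (High Commissioner); then Leclerc and Ruiz (Minister Plenipotentiary).
Szabo and Mbeki both have years accredited 7 years, so the next rule applies.
Szabo and Mbeki both have date of arrival in the capital 2007-06-16, so the next rule applies.
Among Szabo and Mbeki, by date of presenting credentials (later first): Szabo (2000-05-20) before Mbeki (1996-03-07).
Among Ferreira, Nguyen and Okafor, by years accredited (higher first): Ferreira (20 years) before Nguyen and Okafor (4 years).
Nguyen and Okafor both have date of arrival in the capital 2003-05-20, so the next rule applies.
Among Nguyen and Okafor, by date of presenting credentials (later first): Nguyen (2012-04-27) before Okafor (2005-02-04).
Leclerc and Ruiz both have years accredited 13 years, so the next rule applies.
Leclerc and Ruiz both have date of arrival in the capital 2003-11-06, so the next rule applies.
Among Leclerc and Ruiz, by date of presenting credentials (later first): Leclerc (2009-09-09) before Ruiz (2007-09-09).
Full order: Szabo, Mbeki, Ferreira, Nguyen, Okafor, Leclerc, Ruiz.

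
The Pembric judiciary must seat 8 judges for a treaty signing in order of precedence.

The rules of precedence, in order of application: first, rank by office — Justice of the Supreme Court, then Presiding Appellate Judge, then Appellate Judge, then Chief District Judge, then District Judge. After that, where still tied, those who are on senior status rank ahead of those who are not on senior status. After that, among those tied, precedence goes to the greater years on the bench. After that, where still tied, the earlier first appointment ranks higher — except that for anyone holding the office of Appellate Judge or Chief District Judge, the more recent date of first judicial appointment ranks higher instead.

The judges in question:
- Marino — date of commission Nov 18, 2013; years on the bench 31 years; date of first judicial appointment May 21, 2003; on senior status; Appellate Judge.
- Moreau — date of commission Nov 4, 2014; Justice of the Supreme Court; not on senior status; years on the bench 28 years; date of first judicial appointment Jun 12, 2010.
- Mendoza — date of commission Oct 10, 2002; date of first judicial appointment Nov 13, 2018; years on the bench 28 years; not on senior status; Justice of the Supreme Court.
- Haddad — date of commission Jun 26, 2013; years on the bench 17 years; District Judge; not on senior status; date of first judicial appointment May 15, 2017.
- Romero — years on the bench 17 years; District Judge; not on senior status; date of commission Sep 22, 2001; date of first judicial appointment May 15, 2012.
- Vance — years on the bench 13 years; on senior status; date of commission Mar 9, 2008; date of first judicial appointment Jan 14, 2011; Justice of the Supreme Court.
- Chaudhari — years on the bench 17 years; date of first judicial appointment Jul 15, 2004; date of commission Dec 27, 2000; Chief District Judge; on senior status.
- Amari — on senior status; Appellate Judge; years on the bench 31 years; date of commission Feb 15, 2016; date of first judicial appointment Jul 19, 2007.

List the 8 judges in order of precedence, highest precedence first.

Vance, Moreau, Mendoza, Amari, Marino, Chaudhari, Romero, Haddad

By office: Vance, Moreau and Mendoza (Justice of the Supreme Court); then Amari and Marino (Appellate Judge); then Chaudhari (Chief District Judge); then Romero and Haddad (District Judge).
Among Vance, Moreau and Mendoza, on senior status before not on senior status: Vance (on senior status) before Moreau and Mendoza (not on senior status).
Moreau and Mendoza both have years on the bench 28 years, so the next rule applies.
Among Moreau and Mendoza, by date of first judicial appointment (earlier first): Moreau (Jun 12, 2010) before Mendoza (Nov 13, 2018).
Amari and Marino are each on senior status, so the next rule applies.
Amari and Marino both have years on the bench 31 years, so the next rule applies.
Among Amari and Marino, by date of first judicial appointment (later first) (reversed rule for this group): Amari (Jul 19, 2007) before Marino (May 21, 2003).
Romero and Haddad are each not on senior status, so the next rule applies.
Romero and Haddad both have years on the bench 17 years, so the next rule applies.
Among Romero and Haddad, by date of first judicial appointment (earlier first): Romero (May 15, 2012) before Haddad (May 15, 2017).
Full order: Vance, Moreau, Mendoza, Amari, Marino, Chaudhari, Romero, Haddad.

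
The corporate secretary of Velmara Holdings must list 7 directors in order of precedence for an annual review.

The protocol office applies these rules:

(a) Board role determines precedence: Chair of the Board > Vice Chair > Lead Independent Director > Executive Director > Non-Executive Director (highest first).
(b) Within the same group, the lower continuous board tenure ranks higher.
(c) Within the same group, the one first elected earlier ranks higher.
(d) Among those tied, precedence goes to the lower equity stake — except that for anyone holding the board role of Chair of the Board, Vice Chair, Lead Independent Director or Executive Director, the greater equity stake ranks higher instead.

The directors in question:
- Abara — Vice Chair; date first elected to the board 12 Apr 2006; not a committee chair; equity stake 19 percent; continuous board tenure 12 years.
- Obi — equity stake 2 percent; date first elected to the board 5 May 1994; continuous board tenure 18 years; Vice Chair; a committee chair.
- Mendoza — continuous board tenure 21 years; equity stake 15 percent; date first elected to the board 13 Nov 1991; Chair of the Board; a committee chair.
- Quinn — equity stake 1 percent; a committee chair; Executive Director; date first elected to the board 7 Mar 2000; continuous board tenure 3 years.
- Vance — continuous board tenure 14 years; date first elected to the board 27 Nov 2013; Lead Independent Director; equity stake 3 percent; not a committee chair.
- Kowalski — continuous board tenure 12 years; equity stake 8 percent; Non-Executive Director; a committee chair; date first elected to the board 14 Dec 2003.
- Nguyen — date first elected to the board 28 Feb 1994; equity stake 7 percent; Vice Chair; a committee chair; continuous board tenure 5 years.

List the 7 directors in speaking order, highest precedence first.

By board role: Mendoza (Chair of the Board); then Nguyen, Abara and Obi (Vice Chair); then Vance (Lead Independent Director); then Quinn (Executive Director); then Kowalski (Non-Executive Director).
Among Nguyen, Abara and Obi, by continuous board tenure (lower first): Nguyen (5 years) before Abara (12 years) before Obi (18 years).
Full order: Mendoza, Nguyen, Abara, Obi, Vance, Quinn, Kowalski.

Mendoza, Nguyen, Abara, Obi, Vance, Quinn, Kowalski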